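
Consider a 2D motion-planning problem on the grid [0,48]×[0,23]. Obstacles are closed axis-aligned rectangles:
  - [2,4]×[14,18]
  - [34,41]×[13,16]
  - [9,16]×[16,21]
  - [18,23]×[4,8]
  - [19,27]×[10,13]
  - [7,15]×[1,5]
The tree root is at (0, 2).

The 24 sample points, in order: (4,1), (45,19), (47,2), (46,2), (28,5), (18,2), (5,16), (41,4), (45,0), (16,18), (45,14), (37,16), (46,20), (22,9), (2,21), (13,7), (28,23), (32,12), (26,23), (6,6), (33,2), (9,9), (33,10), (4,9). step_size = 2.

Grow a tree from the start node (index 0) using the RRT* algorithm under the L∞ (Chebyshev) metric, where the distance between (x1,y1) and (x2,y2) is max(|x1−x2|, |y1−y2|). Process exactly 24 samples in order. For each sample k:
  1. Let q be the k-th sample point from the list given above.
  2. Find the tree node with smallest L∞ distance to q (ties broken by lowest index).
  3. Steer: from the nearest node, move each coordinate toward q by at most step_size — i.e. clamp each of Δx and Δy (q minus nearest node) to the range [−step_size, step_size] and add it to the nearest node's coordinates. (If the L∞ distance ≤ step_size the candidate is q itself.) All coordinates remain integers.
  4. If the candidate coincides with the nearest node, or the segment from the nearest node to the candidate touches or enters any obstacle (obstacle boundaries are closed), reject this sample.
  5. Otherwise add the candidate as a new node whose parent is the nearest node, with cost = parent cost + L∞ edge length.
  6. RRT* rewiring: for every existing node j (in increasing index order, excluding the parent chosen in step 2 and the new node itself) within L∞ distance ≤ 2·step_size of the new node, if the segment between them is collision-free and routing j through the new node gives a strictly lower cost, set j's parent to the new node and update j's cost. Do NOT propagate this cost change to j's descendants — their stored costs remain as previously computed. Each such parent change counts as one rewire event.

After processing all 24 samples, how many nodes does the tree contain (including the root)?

1. q=(4,1) nearest=0 d=4 new=(2,1) → add node 1 parent=0 cost=2
2. q=(45,19) nearest=1 d=43 new=(4,3) → add node 2 parent=1 cost=4
3. q=(47,2) nearest=2 d=43 new=(6,2) → add node 3 parent=2 cost=6
4. q=(46,2) nearest=3 d=40 new=(8,2) → blocked by [7,15]×[1,5], reject
5. q=(28,5) nearest=3 d=22 new=(8,4) → blocked by [7,15]×[1,5], reject
6. q=(18,2) nearest=3 d=12 new=(8,2) → blocked by [7,15]×[1,5], reject
7. q=(5,16) nearest=2 d=13 new=(5,5) → add node 4 parent=2 cost=6
8. q=(41,4) nearest=3 d=35 new=(8,4) → blocked by [7,15]×[1,5], reject
9. q=(45,0) nearest=3 d=39 new=(8,0) → blocked by [7,15]×[1,5], reject
10. q=(16,18) nearest=4 d=13 new=(7,7) → add node 5 parent=4 cost=8
11. q=(45,14) nearest=5 d=38 new=(9,9) → add node 6 parent=5 cost=10
12. q=(37,16) nearest=6 d=28 new=(11,11) → add node 7 parent=6 cost=12
13. q=(46,20) nearest=7 d=35 new=(13,13) → add node 8 parent=7 cost=14
14. q=(22,9) nearest=8 d=9 new=(15,11) → add node 9 parent=8 cost=16
15. q=(2,21) nearest=7 d=10 new=(9,13) → add node 10 parent=7 cost=14
16. q=(13,7) nearest=6 d=4 new=(11,7) → add node 11 parent=6 cost=12
17. q=(28,23) nearest=9 d=13 new=(17,13) → add node 12 parent=9 cost=18
18. q=(32,12) nearest=12 d=15 new=(19,12) → blocked by [19,27]×[10,13], reject
19. q=(26,23) nearest=12 d=10 new=(19,15) → add node 13 parent=12 cost=20
20. q=(6,6) nearest=4 d=1 new=(6,6) → add node 14 parent=4 cost=7
21. q=(33,2) nearest=13 d=14 new=(21,13) → blocked by [19,27]×[10,13], reject
22. q=(9,9) nearest=6 d=0 → coincident, reject
23. q=(33,10) nearest=13 d=14 new=(21,13) → blocked by [19,27]×[10,13], reject
24. q=(4,9) nearest=5 d=3 new=(5,9) → add node 15 parent=5 cost=10

Node count: 16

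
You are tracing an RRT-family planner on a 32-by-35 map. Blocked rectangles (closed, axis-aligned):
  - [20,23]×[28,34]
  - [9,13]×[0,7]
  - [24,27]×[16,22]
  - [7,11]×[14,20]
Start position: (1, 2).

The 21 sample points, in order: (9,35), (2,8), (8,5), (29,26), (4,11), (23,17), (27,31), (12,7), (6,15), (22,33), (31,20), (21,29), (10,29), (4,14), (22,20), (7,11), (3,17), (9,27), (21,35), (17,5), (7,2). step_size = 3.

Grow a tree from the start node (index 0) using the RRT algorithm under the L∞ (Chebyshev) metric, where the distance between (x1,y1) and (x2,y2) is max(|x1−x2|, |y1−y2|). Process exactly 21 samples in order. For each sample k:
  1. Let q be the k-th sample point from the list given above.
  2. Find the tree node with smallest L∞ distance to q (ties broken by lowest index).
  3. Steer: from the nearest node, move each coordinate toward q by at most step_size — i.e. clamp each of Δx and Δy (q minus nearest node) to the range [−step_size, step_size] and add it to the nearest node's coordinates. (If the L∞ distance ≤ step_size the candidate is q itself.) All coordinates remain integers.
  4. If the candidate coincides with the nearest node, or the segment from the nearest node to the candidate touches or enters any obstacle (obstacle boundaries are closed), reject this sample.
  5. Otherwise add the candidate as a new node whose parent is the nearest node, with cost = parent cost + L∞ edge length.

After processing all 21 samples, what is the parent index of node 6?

Parent of node 6: 5

1. q=(9,35) nearest=0 d=33 new=(4,5) → add node 1 parent=0 cost=3
2. q=(2,8) nearest=1 d=3 new=(2,8) → add node 2 parent=1 cost=6
3. q=(8,5) nearest=1 d=4 new=(7,5) → add node 3 parent=1 cost=6
4. q=(29,26) nearest=3 d=22 new=(10,8) → blocked by [9,13]×[0,7], reject
5. q=(4,11) nearest=2 d=3 new=(4,11) → add node 4 parent=2 cost=9
6. q=(23,17) nearest=3 d=16 new=(10,8) → blocked by [9,13]×[0,7], reject
7. q=(27,31) nearest=4 d=23 new=(7,14) → blocked by [7,11]×[14,20], reject
8. q=(12,7) nearest=3 d=5 new=(10,7) → blocked by [9,13]×[0,7], reject
9. q=(6,15) nearest=4 d=4 new=(6,14) → add node 5 parent=4 cost=12
10. q=(22,33) nearest=5 d=19 new=(9,17) → blocked by [7,11]×[14,20], reject
11. q=(31,20) nearest=3 d=24 new=(10,8) → blocked by [9,13]×[0,7], reject
12. q=(21,29) nearest=5 d=15 new=(9,17) → blocked by [7,11]×[14,20], reject
13. q=(10,29) nearest=5 d=15 new=(9,17) → blocked by [7,11]×[14,20], reject
14. q=(4,14) nearest=5 d=2 new=(4,14) → add node 6 parent=5 cost=14
15. q=(22,20) nearest=3 d=15 new=(10,8) → blocked by [9,13]×[0,7], reject
16. q=(7,11) nearest=4 d=3 new=(7,11) → add node 7 parent=4 cost=12
17. q=(3,17) nearest=5 d=3 new=(3,17) → add node 8 parent=5 cost=15
18. q=(9,27) nearest=8 d=10 new=(6,20) → add node 9 parent=8 cost=18
19. q=(21,35) nearest=9 d=15 new=(9,23) → add node 10 parent=9 cost=21
20. q=(17,5) nearest=3 d=10 new=(10,5) → blocked by [9,13]×[0,7], reject
21. q=(7,2) nearest=1 d=3 new=(7,2) → add node 11 parent=1 cost=6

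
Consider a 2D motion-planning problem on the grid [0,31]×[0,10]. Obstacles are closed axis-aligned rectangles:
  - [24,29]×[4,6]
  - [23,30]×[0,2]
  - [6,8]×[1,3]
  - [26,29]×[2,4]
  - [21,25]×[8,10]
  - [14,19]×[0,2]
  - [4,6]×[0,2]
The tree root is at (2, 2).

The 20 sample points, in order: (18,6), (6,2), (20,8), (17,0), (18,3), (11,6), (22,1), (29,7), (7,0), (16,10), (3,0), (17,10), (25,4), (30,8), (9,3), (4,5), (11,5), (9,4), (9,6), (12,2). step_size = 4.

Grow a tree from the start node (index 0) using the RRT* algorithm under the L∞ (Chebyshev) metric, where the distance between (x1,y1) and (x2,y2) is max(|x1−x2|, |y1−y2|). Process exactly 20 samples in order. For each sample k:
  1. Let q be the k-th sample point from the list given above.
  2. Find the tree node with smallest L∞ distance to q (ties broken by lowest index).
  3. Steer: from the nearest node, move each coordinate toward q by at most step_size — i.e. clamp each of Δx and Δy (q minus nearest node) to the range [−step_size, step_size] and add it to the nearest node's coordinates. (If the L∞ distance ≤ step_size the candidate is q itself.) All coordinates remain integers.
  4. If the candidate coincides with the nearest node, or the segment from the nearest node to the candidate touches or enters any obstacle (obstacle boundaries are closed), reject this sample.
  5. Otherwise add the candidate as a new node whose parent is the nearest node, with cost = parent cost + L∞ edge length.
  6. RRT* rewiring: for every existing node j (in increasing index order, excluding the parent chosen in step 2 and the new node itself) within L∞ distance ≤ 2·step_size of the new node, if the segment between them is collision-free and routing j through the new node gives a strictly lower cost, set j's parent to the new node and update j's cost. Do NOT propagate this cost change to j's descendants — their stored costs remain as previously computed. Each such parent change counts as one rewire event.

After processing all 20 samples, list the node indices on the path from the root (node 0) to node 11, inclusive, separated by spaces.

1. q=(18,6) nearest=0 d=16 new=(6,6) → add node 1 parent=0 cost=4
2. q=(6,2) nearest=0 d=4 new=(6,2) → blocked by [6,8]×[1,3], reject
3. q=(20,8) nearest=1 d=14 new=(10,8) → add node 2 parent=1 cost=8
4. q=(17,0) nearest=2 d=8 new=(14,4) → add node 3 parent=2 cost=12
5. q=(18,3) nearest=3 d=4 new=(18,3) → add node 4 parent=3 cost=16
6. q=(11,6) nearest=2 d=2 new=(11,6) → add node 5 parent=2 cost=10
7. q=(22,1) nearest=4 d=4 new=(22,1) → add node 6 parent=4 cost=20
8. q=(29,7) nearest=6 d=7 new=(26,5) → blocked by [24,29]×[4,6], reject
9. q=(7,0) nearest=0 d=5 new=(6,0) → blocked by [4,6]×[0,2], reject
10. q=(16,10) nearest=5 d=5 new=(15,10) → add node 7 parent=5 cost=14
11. q=(3,0) nearest=0 d=2 new=(3,0) → add node 8 parent=0 cost=2
12. q=(17,10) nearest=7 d=2 new=(17,10) → add node 9 parent=7 cost=16
13. q=(25,4) nearest=6 d=3 new=(25,4) → blocked by [24,29]×[4,6], reject
14. q=(30,8) nearest=6 d=8 new=(26,5) → blocked by [24,29]×[4,6], reject
15. q=(9,3) nearest=1 d=3 new=(9,3) → add node 10 parent=1 cost=7; rewire 9→10 (15<16)
16. q=(4,5) nearest=1 d=2 new=(4,5) → add node 11 parent=1 cost=6
17. q=(11,5) nearest=5 d=1 new=(11,5) → add node 12 parent=5 cost=11
18. q=(9,4) nearest=10 d=1 new=(9,4) → add node 13 parent=10 cost=8; rewire 12→13 (10<11)
19. q=(9,6) nearest=2 d=2 new=(9,6) → add node 14 parent=2 cost=10
20. q=(12,2) nearest=3 d=2 new=(12,2) → add node 15 parent=3 cost=14

Path: 0 1 11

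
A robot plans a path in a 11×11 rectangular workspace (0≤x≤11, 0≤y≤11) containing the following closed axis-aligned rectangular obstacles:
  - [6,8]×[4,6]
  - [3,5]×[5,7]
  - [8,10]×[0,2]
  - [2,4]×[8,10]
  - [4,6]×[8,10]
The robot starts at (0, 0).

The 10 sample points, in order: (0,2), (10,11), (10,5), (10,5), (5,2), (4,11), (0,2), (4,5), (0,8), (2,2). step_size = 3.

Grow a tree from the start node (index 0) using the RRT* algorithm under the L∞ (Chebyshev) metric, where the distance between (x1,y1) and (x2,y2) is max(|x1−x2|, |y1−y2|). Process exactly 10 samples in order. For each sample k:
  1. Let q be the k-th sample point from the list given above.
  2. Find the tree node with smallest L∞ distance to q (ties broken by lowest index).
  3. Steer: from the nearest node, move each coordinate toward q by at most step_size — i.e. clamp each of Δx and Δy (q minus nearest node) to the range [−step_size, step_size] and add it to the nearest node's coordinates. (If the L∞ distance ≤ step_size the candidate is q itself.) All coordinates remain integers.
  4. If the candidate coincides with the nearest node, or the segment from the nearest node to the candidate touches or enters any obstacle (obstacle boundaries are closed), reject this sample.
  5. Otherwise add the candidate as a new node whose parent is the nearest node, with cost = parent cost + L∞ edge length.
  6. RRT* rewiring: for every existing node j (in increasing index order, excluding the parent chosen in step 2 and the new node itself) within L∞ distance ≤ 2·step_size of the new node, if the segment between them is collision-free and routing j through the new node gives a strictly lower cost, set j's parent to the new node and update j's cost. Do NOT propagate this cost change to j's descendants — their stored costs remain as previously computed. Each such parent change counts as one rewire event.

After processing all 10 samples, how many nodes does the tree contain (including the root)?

1. q=(0,2) nearest=0 d=2 new=(0,2) → add node 1 parent=0 cost=2
2. q=(10,11) nearest=1 d=10 new=(3,5) → blocked by [3,5]×[5,7], reject
3. q=(10,5) nearest=0 d=10 new=(3,3) → add node 2 parent=0 cost=3
4. q=(10,5) nearest=2 d=7 new=(6,5) → blocked by [6,8]×[4,6], reject
5. q=(5,2) nearest=2 d=2 new=(5,2) → add node 3 parent=2 cost=5
6. q=(4,11) nearest=2 d=8 new=(4,6) → blocked by [3,5]×[5,7], reject
7. q=(0,2) nearest=1 d=0 → coincident, reject
8. q=(4,5) nearest=2 d=2 new=(4,5) → blocked by [3,5]×[5,7], reject
9. q=(0,8) nearest=2 d=5 new=(0,6) → add node 4 parent=2 cost=6
10. q=(2,2) nearest=2 d=1 new=(2,2) → add node 5 parent=2 cost=4

Node count: 6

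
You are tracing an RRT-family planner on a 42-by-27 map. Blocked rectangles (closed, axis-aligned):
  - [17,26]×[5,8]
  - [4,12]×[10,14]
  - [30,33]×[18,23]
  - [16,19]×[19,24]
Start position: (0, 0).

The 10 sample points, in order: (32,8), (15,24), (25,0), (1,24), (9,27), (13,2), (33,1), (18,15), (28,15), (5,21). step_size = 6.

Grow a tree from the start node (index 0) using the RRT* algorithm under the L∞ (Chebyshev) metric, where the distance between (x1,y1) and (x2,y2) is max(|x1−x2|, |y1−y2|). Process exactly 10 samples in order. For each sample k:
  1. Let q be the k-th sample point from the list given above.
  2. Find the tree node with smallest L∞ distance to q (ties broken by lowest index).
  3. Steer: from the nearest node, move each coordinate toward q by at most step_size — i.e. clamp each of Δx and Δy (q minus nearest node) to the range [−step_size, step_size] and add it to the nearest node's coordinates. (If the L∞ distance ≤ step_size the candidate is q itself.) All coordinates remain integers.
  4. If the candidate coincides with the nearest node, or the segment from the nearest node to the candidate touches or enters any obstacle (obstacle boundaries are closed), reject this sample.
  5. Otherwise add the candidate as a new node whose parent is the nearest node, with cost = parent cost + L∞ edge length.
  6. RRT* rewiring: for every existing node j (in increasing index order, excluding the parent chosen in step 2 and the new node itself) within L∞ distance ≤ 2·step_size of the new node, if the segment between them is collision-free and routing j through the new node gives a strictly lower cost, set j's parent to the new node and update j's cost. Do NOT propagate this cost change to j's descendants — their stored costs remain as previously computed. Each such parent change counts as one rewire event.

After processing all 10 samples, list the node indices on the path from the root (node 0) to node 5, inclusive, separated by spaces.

1. q=(32,8) nearest=0 d=32 new=(6,6) → add node 1 parent=0 cost=6
2. q=(15,24) nearest=1 d=18 new=(12,12) → blocked by [4,12]×[10,14], reject
3. q=(25,0) nearest=1 d=19 new=(12,0) → add node 2 parent=1 cost=12
4. q=(1,24) nearest=1 d=18 new=(1,12) → add node 3 parent=1 cost=12
5. q=(9,27) nearest=3 d=15 new=(7,18) → add node 4 parent=3 cost=18
6. q=(13,2) nearest=2 d=2 new=(13,2) → add node 5 parent=2 cost=14
7. q=(33,1) nearest=5 d=20 new=(19,1) → add node 6 parent=5 cost=20
8. q=(18,15) nearest=4 d=11 new=(13,15) → add node 7 parent=4 cost=24
9. q=(28,15) nearest=6 d=14 new=(25,7) → blocked by [17,26]×[5,8], reject
10. q=(5,21) nearest=4 d=3 new=(5,21) → add node 8 parent=4 cost=21

Path: 0 1 2 5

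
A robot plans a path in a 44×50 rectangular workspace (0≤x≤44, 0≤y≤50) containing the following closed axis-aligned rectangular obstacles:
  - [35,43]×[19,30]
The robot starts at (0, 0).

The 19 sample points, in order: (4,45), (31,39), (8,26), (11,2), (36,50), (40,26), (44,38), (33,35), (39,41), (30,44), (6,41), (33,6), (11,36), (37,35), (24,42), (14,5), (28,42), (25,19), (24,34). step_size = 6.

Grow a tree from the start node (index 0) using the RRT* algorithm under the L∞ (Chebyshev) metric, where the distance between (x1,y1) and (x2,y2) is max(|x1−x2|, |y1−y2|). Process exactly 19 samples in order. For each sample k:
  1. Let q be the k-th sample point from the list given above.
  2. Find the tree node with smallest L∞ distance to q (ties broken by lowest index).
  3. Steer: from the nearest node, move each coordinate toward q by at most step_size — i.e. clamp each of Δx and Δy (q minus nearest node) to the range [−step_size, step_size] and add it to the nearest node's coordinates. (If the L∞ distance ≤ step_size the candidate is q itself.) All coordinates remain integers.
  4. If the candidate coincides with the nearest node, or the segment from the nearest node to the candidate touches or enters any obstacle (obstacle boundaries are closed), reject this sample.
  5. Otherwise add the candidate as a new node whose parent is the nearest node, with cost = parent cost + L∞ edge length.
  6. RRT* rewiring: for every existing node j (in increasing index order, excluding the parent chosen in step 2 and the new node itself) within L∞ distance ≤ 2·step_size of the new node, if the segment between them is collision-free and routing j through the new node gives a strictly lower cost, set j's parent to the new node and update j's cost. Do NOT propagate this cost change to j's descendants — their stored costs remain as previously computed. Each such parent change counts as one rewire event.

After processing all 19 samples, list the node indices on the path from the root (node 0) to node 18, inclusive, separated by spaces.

1. q=(4,45) nearest=0 d=45 new=(4,6) → add node 1 parent=0 cost=6
2. q=(31,39) nearest=1 d=33 new=(10,12) → add node 2 parent=1 cost=12
3. q=(8,26) nearest=2 d=14 new=(8,18) → add node 3 parent=2 cost=18
4. q=(11,2) nearest=1 d=7 new=(10,2) → add node 4 parent=1 cost=12
5. q=(36,50) nearest=3 d=32 new=(14,24) → add node 5 parent=3 cost=24
6. q=(40,26) nearest=5 d=26 new=(20,26) → add node 6 parent=5 cost=30
7. q=(44,38) nearest=6 d=24 new=(26,32) → add node 7 parent=6 cost=36
8. q=(33,35) nearest=7 d=7 new=(32,35) → add node 8 parent=7 cost=42
9. q=(39,41) nearest=8 d=7 new=(38,41) → add node 9 parent=8 cost=48
10. q=(30,44) nearest=9 d=8 new=(32,44) → add node 10 parent=9 cost=54
11. q=(6,41) nearest=6 d=15 new=(14,32) → add node 11 parent=6 cost=36
12. q=(33,6) nearest=5 d=19 new=(20,18) → add node 12 parent=5 cost=30
13. q=(11,36) nearest=11 d=4 new=(11,36) → add node 13 parent=11 cost=40
14. q=(37,35) nearest=8 d=5 new=(37,35) → add node 14 parent=8 cost=47
15. q=(24,42) nearest=8 d=8 new=(26,41) → add node 15 parent=8 cost=48
16. q=(14,5) nearest=4 d=4 new=(14,5) → add node 16 parent=4 cost=16
17. q=(28,42) nearest=15 d=2 new=(28,42) → add node 17 parent=15 cost=50
18. q=(25,19) nearest=12 d=5 new=(25,19) → add node 18 parent=12 cost=35
19. q=(24,34) nearest=7 d=2 new=(24,34) → add node 19 parent=7 cost=38; rewire 10→19 (48<54); rewire 15→19 (45<48); rewire 17→19 (46<50)

Path: 0 1 2 3 5 12 18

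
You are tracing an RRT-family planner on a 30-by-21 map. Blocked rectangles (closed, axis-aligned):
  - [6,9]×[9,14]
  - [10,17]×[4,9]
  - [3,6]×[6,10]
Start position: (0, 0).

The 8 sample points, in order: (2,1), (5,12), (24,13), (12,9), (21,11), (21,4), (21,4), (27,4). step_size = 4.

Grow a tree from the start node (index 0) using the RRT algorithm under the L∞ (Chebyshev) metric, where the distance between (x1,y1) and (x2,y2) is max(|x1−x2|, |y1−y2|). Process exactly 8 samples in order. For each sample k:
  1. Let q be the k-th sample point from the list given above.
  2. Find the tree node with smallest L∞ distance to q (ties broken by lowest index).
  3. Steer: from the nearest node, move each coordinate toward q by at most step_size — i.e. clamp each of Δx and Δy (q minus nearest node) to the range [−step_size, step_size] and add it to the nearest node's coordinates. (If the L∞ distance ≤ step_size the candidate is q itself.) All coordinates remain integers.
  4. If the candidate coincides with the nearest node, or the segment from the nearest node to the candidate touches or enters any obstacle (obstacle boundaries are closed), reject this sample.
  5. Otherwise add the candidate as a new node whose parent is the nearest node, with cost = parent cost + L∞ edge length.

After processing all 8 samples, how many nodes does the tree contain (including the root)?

Node count: 4

1. q=(2,1) nearest=0 d=2 new=(2,1) → add node 1 parent=0 cost=2
2. q=(5,12) nearest=1 d=11 new=(5,5) → add node 2 parent=1 cost=6
3. q=(24,13) nearest=2 d=19 new=(9,9) → blocked by [6,9]×[9,14], reject
4. q=(12,9) nearest=2 d=7 new=(9,9) → blocked by [6,9]×[9,14], reject
5. q=(21,11) nearest=2 d=16 new=(9,9) → blocked by [6,9]×[9,14], reject
6. q=(21,4) nearest=2 d=16 new=(9,4) → add node 3 parent=2 cost=10
7. q=(21,4) nearest=3 d=12 new=(13,4) → blocked by [10,17]×[4,9], reject
8. q=(27,4) nearest=3 d=18 new=(13,4) → blocked by [10,17]×[4,9], reject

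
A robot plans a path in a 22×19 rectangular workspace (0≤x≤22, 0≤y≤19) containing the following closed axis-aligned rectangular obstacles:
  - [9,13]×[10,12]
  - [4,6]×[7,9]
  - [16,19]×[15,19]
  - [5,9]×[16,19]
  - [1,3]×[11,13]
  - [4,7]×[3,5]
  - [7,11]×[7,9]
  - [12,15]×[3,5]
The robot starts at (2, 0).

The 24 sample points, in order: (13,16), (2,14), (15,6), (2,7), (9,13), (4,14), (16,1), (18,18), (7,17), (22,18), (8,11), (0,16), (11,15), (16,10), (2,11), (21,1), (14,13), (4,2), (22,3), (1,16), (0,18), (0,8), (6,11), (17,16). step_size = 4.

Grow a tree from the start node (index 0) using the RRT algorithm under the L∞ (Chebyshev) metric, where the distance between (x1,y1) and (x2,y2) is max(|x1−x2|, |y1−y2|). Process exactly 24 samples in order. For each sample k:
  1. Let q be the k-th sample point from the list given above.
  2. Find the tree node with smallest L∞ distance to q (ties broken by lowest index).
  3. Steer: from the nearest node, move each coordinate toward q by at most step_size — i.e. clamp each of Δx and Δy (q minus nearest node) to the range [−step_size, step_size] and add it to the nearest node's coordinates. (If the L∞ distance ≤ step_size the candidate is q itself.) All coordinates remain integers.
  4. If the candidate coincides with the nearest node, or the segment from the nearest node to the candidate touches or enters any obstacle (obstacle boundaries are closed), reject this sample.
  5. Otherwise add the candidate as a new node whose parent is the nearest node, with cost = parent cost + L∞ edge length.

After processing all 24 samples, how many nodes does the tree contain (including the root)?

Node count: 15

1. q=(13,16) nearest=0 d=16 new=(6,4) → blocked by [4,7]×[3,5], reject
2. q=(2,14) nearest=0 d=14 new=(2,4) → add node 1 parent=0 cost=4
3. q=(15,6) nearest=0 d=13 new=(6,4) → blocked by [4,7]×[3,5], reject
4. q=(2,7) nearest=1 d=3 new=(2,7) → add node 2 parent=1 cost=7
5. q=(9,13) nearest=2 d=7 new=(6,11) → blocked by [4,6]×[7,9], reject
6. q=(4,14) nearest=2 d=7 new=(4,11) → add node 3 parent=2 cost=11
7. q=(16,1) nearest=3 d=12 new=(8,7) → blocked by [4,6]×[7,9], reject
8. q=(18,18) nearest=3 d=14 new=(8,15) → add node 4 parent=3 cost=15
9. q=(7,17) nearest=4 d=2 new=(7,17) → blocked by [5,9]×[16,19], reject
10. q=(22,18) nearest=4 d=14 new=(12,18) → add node 5 parent=4 cost=19
11. q=(8,11) nearest=3 d=4 new=(8,11) → add node 6 parent=3 cost=15
12. q=(0,16) nearest=3 d=5 new=(0,15) → blocked by [1,3]×[11,13], reject
13. q=(11,15) nearest=4 d=3 new=(11,15) → add node 7 parent=4 cost=18
14. q=(16,10) nearest=7 d=5 new=(15,11) → add node 8 parent=7 cost=22
15. q=(2,11) nearest=3 d=2 new=(2,11) → blocked by [1,3]×[11,13], reject
16. q=(21,1) nearest=8 d=10 new=(19,7) → add node 9 parent=8 cost=26
17. q=(14,13) nearest=8 d=2 new=(14,13) → add node 10 parent=8 cost=24
18. q=(4,2) nearest=0 d=2 new=(4,2) → add node 11 parent=0 cost=2
19. q=(22,3) nearest=9 d=4 new=(22,3) → add node 12 parent=9 cost=30
20. q=(1,16) nearest=3 d=5 new=(1,15) → blocked by [1,3]×[11,13], reject
21. q=(0,18) nearest=3 d=7 new=(0,15) → blocked by [1,3]×[11,13], reject
22. q=(0,8) nearest=2 d=2 new=(0,8) → add node 13 parent=2 cost=9
23. q=(6,11) nearest=3 d=2 new=(6,11) → add node 14 parent=3 cost=13
24. q=(17,16) nearest=10 d=3 new=(17,16) → blocked by [16,19]×[15,19], reject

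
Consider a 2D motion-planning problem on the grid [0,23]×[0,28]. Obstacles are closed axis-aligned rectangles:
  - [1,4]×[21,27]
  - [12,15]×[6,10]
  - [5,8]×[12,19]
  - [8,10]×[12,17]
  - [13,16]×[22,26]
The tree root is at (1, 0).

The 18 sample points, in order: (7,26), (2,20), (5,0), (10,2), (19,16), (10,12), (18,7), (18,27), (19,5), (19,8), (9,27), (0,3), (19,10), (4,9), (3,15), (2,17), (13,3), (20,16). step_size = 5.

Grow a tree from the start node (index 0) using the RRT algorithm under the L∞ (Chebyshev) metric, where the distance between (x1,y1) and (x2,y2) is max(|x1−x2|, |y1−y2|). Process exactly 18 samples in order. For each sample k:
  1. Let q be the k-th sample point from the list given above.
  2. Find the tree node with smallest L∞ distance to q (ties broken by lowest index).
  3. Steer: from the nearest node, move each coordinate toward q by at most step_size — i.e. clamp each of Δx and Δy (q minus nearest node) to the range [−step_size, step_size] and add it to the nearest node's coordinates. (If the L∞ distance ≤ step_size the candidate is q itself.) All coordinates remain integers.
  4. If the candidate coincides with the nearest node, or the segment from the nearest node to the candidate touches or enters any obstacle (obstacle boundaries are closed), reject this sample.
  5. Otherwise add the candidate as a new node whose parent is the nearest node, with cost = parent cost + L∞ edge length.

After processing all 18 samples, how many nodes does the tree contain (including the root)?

1. q=(7,26) nearest=0 d=26 new=(6,5) → add node 1 parent=0 cost=5
2. q=(2,20) nearest=1 d=15 new=(2,10) → add node 2 parent=1 cost=10
3. q=(5,0) nearest=0 d=4 new=(5,0) → add node 3 parent=0 cost=4
4. q=(10,2) nearest=1 d=4 new=(10,2) → add node 4 parent=1 cost=9
5. q=(19,16) nearest=1 d=13 new=(11,10) → add node 5 parent=1 cost=10
6. q=(10,12) nearest=5 d=2 new=(10,12) → blocked by [8,10]×[12,17], reject
7. q=(18,7) nearest=5 d=7 new=(16,7) → blocked by [12,15]×[6,10], reject
8. q=(18,27) nearest=2 d=17 new=(7,15) → blocked by [5,8]×[12,19], reject
9. q=(19,5) nearest=5 d=8 new=(16,5) → blocked by [12,15]×[6,10], reject
10. q=(19,8) nearest=5 d=8 new=(16,8) → blocked by [12,15]×[6,10], reject
11. q=(9,27) nearest=2 d=17 new=(7,15) → blocked by [5,8]×[12,19], reject
12. q=(0,3) nearest=0 d=3 new=(0,3) → add node 6 parent=0 cost=3
13. q=(19,10) nearest=5 d=8 new=(16,10) → blocked by [12,15]×[6,10], reject
14. q=(4,9) nearest=2 d=2 new=(4,9) → add node 7 parent=2 cost=12
15. q=(3,15) nearest=2 d=5 new=(3,15) → add node 8 parent=2 cost=15
16. q=(2,17) nearest=8 d=2 new=(2,17) → add node 9 parent=8 cost=17
17. q=(13,3) nearest=4 d=3 new=(13,3) → add node 10 parent=4 cost=12
18. q=(20,16) nearest=5 d=9 new=(16,15) → add node 11 parent=5 cost=15

Node count: 12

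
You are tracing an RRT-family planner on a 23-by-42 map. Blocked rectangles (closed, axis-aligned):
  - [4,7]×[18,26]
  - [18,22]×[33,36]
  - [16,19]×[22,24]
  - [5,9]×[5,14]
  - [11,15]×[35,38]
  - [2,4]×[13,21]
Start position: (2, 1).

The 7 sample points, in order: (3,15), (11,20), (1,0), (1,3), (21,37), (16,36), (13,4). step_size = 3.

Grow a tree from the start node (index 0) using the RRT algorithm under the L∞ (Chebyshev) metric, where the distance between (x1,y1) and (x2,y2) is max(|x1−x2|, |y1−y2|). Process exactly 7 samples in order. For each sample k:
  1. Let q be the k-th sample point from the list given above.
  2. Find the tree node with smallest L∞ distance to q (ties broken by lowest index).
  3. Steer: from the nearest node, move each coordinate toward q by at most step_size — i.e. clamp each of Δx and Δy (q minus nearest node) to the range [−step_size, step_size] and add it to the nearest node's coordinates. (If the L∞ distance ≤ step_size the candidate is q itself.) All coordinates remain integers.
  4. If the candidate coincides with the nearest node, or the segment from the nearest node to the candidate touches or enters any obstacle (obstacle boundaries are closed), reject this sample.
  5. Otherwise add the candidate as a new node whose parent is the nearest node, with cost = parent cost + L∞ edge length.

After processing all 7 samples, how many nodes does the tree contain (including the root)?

1. q=(3,15) nearest=0 d=14 new=(3,4) → add node 1 parent=0 cost=3
2. q=(11,20) nearest=1 d=16 new=(6,7) → blocked by [5,9]×[5,14], reject
3. q=(1,0) nearest=0 d=1 new=(1,0) → add node 2 parent=0 cost=1
4. q=(1,3) nearest=0 d=2 new=(1,3) → add node 3 parent=0 cost=2
5. q=(21,37) nearest=1 d=33 new=(6,7) → blocked by [5,9]×[5,14], reject
6. q=(16,36) nearest=1 d=32 new=(6,7) → blocked by [5,9]×[5,14], reject
7. q=(13,4) nearest=1 d=10 new=(6,4) → add node 4 parent=1 cost=6

Node count: 5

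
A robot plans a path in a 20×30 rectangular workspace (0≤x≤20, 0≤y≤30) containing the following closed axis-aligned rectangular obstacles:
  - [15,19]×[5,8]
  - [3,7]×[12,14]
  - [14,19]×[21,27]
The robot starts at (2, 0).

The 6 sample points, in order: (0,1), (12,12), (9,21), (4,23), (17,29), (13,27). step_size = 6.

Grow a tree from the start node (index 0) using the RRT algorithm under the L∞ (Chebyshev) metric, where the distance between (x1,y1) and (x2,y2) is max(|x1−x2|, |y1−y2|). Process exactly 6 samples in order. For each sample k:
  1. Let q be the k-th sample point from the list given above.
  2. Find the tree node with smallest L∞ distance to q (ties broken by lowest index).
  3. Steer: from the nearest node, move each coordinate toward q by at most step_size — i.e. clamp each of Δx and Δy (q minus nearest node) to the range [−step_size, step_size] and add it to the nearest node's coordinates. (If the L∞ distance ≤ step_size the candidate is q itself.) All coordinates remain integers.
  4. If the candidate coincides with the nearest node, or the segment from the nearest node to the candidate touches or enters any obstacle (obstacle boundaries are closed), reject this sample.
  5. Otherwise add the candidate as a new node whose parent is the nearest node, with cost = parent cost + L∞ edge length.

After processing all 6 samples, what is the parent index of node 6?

1. q=(0,1) nearest=0 d=2 new=(0,1) → add node 1 parent=0 cost=2
2. q=(12,12) nearest=0 d=12 new=(8,6) → add node 2 parent=0 cost=6
3. q=(9,21) nearest=2 d=15 new=(9,12) → add node 3 parent=2 cost=12
4. q=(4,23) nearest=3 d=11 new=(4,18) → add node 4 parent=3 cost=18
5. q=(17,29) nearest=4 d=13 new=(10,24) → add node 5 parent=4 cost=24
6. q=(13,27) nearest=5 d=3 new=(13,27) → add node 6 parent=5 cost=27

Parent of node 6: 5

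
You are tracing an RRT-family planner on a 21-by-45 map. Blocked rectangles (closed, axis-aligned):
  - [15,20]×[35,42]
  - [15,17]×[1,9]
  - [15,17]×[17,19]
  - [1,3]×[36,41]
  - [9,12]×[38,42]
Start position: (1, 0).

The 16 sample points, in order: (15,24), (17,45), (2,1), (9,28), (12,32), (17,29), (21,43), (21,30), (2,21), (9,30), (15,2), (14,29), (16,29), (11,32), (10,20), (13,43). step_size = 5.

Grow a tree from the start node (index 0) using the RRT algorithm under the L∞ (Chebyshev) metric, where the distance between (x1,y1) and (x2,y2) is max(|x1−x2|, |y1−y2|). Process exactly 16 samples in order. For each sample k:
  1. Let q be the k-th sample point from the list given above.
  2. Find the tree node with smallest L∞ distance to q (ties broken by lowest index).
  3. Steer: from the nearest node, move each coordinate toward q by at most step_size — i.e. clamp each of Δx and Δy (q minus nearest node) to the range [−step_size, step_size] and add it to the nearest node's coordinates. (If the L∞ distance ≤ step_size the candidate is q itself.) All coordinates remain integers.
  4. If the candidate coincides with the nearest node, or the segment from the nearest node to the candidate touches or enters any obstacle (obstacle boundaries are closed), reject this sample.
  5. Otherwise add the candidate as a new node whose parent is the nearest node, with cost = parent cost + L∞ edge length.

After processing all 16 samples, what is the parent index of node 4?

Parent of node 4: 2

1. q=(15,24) nearest=0 d=24 new=(6,5) → add node 1 parent=0 cost=5
2. q=(17,45) nearest=1 d=40 new=(11,10) → add node 2 parent=1 cost=10
3. q=(2,1) nearest=0 d=1 new=(2,1) → add node 3 parent=0 cost=1
4. q=(9,28) nearest=2 d=18 new=(9,15) → add node 4 parent=2 cost=15
5. q=(12,32) nearest=4 d=17 new=(12,20) → add node 5 parent=4 cost=20
6. q=(17,29) nearest=5 d=9 new=(17,25) → add node 6 parent=5 cost=25
7. q=(21,43) nearest=6 d=18 new=(21,30) → add node 7 parent=6 cost=30
8. q=(21,30) nearest=7 d=0 → coincident, reject
9. q=(2,21) nearest=4 d=7 new=(4,20) → add node 8 parent=4 cost=20
10. q=(9,30) nearest=6 d=8 new=(12,30) → add node 9 parent=6 cost=30
11. q=(15,2) nearest=2 d=8 new=(15,5) → blocked by [15,17]×[1,9], reject
12. q=(14,29) nearest=9 d=2 new=(14,29) → add node 10 parent=9 cost=32
13. q=(16,29) nearest=10 d=2 new=(16,29) → add node 11 parent=10 cost=34
14. q=(11,32) nearest=9 d=2 new=(11,32) → add node 12 parent=9 cost=32
15. q=(10,20) nearest=5 d=2 new=(10,20) → add node 13 parent=5 cost=22
16. q=(13,43) nearest=12 d=11 new=(13,37) → add node 14 parent=12 cost=37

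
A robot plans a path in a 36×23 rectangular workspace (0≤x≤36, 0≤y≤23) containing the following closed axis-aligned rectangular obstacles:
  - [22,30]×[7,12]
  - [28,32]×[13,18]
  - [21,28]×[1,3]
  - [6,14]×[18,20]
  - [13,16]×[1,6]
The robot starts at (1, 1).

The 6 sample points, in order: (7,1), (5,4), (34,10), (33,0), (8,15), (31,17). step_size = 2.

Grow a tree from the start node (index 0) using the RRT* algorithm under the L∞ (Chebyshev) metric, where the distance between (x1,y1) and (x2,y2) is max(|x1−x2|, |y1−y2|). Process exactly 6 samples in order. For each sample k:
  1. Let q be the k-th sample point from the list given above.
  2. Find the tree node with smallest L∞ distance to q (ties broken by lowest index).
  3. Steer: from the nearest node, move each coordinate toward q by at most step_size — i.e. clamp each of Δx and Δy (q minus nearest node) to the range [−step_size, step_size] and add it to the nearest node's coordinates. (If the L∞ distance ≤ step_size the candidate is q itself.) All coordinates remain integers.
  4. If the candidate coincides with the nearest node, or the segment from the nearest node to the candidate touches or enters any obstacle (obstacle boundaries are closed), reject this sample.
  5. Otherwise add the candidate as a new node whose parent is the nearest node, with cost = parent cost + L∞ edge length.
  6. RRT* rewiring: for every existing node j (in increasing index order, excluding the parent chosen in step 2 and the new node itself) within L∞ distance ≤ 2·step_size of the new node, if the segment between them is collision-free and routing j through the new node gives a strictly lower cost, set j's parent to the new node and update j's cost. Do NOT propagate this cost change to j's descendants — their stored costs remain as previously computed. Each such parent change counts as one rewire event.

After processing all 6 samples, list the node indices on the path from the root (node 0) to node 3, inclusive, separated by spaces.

Path: 0 1 2 3

1. q=(7,1) nearest=0 d=6 new=(3,1) → add node 1 parent=0 cost=2
2. q=(5,4) nearest=1 d=3 new=(5,3) → add node 2 parent=1 cost=4
3. q=(34,10) nearest=2 d=29 new=(7,5) → add node 3 parent=2 cost=6
4. q=(33,0) nearest=3 d=26 new=(9,3) → add node 4 parent=3 cost=8
5. q=(8,15) nearest=3 d=10 new=(8,7) → add node 5 parent=3 cost=8
6. q=(31,17) nearest=4 d=22 new=(11,5) → add node 6 parent=4 cost=10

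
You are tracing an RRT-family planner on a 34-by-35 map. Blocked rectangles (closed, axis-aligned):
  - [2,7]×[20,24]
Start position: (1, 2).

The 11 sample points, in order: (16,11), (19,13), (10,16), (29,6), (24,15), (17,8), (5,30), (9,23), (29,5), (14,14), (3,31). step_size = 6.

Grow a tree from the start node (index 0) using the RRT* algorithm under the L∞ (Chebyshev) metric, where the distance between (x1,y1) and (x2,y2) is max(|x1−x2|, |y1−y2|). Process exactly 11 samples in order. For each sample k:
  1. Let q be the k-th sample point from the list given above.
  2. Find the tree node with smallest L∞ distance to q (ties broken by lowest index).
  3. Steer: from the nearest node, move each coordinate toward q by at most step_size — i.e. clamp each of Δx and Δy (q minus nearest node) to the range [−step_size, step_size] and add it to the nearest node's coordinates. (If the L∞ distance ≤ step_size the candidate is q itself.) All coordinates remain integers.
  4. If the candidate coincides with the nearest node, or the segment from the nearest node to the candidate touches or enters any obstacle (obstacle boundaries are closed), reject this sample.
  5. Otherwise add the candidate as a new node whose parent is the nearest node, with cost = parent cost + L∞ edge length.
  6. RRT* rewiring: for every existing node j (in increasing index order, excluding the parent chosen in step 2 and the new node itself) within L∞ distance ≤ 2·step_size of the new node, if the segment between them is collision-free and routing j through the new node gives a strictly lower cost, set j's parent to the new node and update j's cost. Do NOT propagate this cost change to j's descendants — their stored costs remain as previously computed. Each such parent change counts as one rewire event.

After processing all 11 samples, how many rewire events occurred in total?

1. q=(16,11) nearest=0 d=15 new=(7,8) → add node 1 parent=0 cost=6
2. q=(19,13) nearest=1 d=12 new=(13,13) → add node 2 parent=1 cost=12
3. q=(10,16) nearest=2 d=3 new=(10,16) → add node 3 parent=2 cost=15
4. q=(29,6) nearest=2 d=16 new=(19,7) → add node 4 parent=2 cost=18
5. q=(24,15) nearest=4 d=8 new=(24,13) → add node 5 parent=4 cost=24
6. q=(17,8) nearest=4 d=2 new=(17,8) → add node 6 parent=4 cost=20
7. q=(5,30) nearest=3 d=14 new=(5,22) → blocked by [2,7]×[20,24], reject
8. q=(9,23) nearest=3 d=7 new=(9,22) → add node 7 parent=3 cost=21
9. q=(29,5) nearest=5 d=8 new=(29,7) → add node 8 parent=5 cost=30
10. q=(14,14) nearest=2 d=1 new=(14,14) → add node 9 parent=2 cost=13; rewire 5→9 (23<24); rewire 6→9 (19<20)
11. q=(3,31) nearest=7 d=9 new=(3,28) → blocked by [2,7]×[20,24], reject

Rewire events: 2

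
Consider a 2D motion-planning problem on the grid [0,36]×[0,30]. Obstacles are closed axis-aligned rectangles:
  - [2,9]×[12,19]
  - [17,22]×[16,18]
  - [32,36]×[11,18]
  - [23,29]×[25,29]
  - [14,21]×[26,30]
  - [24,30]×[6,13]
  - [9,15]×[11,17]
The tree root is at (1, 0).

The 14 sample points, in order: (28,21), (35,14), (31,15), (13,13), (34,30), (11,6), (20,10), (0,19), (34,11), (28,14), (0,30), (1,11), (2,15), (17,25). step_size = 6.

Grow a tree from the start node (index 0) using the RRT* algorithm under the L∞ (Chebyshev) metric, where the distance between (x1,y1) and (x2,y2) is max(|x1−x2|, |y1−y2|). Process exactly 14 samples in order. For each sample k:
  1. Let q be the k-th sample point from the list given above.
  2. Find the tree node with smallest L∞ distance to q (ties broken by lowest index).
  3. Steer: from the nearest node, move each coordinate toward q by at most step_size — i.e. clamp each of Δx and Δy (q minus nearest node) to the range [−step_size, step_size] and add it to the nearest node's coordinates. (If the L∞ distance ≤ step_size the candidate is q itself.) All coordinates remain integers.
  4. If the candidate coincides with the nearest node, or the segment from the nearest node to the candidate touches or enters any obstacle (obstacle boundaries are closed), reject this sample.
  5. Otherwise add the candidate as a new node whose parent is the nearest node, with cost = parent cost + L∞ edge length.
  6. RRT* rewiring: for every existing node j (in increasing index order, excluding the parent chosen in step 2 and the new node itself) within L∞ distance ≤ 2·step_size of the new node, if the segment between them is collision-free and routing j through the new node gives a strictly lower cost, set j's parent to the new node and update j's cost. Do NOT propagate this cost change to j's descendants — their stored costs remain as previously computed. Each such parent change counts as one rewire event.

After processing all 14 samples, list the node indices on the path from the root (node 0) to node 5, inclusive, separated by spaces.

Path: 0 1 2 3 5

1. q=(28,21) nearest=0 d=27 new=(7,6) → add node 1 parent=0 cost=6
2. q=(35,14) nearest=1 d=28 new=(13,12) → blocked by [9,15]×[11,17], reject
3. q=(31,15) nearest=1 d=24 new=(13,12) → blocked by [9,15]×[11,17], reject
4. q=(13,13) nearest=1 d=7 new=(13,12) → blocked by [9,15]×[11,17], reject
5. q=(34,30) nearest=1 d=27 new=(13,12) → blocked by [9,15]×[11,17], reject
6. q=(11,6) nearest=1 d=4 new=(11,6) → add node 2 parent=1 cost=10
7. q=(20,10) nearest=2 d=9 new=(17,10) → add node 3 parent=2 cost=16
8. q=(0,19) nearest=1 d=13 new=(1,12) → add node 4 parent=1 cost=12
9. q=(34,11) nearest=3 d=17 new=(23,11) → add node 5 parent=3 cost=22
10. q=(28,14) nearest=5 d=5 new=(28,14) → blocked by [24,30]×[6,13], reject
11. q=(0,30) nearest=4 d=18 new=(0,18) → add node 6 parent=4 cost=18
12. q=(1,11) nearest=4 d=1 new=(1,11) → add node 7 parent=4 cost=13
13. q=(2,15) nearest=4 d=3 new=(2,15) → blocked by [2,9]×[12,19], reject
14. q=(17,25) nearest=5 d=14 new=(17,17) → blocked by [17,22]×[16,18], reject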